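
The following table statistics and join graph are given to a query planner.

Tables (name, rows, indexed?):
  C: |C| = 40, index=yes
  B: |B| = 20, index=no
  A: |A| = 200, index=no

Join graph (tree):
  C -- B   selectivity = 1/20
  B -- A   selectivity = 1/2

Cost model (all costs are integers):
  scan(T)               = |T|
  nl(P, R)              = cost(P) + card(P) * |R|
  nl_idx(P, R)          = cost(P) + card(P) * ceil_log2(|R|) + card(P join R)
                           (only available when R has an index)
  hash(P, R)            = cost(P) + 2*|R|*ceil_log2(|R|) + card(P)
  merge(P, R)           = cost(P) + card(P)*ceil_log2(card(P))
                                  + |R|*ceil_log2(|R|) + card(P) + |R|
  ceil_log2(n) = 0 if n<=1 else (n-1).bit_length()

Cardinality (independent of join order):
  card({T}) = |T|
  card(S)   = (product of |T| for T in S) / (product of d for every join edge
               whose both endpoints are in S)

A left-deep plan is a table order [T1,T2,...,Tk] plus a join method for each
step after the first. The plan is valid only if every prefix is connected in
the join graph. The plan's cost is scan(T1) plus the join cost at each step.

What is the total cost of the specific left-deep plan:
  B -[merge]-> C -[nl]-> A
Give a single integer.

step 1: scan B: cost=20, card=20
step 2: join C via merge
    card(P join C) = 20*40/(20) = 40
    cost = 20 + 20*5 + 40*6 + 20 + 40 = 420
step 3: join A via nl
    card(P join A) = 40*200/(2) = 4000
    cost = 420 + 40*200 = 8420

8420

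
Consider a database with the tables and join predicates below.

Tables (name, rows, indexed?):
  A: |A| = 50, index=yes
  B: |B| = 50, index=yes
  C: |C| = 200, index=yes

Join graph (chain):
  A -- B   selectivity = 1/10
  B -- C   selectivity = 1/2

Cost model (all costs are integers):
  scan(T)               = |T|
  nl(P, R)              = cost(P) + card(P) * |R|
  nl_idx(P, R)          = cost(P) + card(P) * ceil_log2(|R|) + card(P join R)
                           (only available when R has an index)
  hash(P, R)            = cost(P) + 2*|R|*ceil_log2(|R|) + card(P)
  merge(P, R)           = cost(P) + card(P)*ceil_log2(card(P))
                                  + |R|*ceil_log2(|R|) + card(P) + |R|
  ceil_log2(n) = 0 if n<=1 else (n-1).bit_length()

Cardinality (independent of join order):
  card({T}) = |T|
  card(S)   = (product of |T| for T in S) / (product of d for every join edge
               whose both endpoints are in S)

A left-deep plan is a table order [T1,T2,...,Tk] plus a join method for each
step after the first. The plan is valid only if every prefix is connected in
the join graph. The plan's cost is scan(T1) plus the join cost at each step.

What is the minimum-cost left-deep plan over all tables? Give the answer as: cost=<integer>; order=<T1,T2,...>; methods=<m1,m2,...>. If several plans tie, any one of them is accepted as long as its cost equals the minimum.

cost=4050; order=A,B,C; methods=nl_idx,hash

Selinger DP (subsets sized 1..n):
  {A}: scan cost=50, card=50
  {B}: scan cost=50, card=50
  {C}: scan cost=200, card=200
  {AB}: card=250; try (B,nl_idx)→600, (A,nl_idx)→600, (B,hash)→700, (A,hash)→700, (B,merge)→750, (A,merge)→750 …(+2); best=600 via (B,nl_idx)
  {BC}: card=5000; try (B,hash)→1000, (C,merge)→2200, (B,merge)→2350, (C,hash)→3300, (C,nl_idx)→5450, (B,nl_idx)→6400 …(+2); best=1000 via (B,hash)
  {ABC}: card=25000; try (C,hash)→4050, (C,merge)→4650, (A,hash)→6600, (C,nl_idx)→27600, (C,nl)→50600, (A,nl_idx)→56000 …(+2); best=4050 via (C,hash)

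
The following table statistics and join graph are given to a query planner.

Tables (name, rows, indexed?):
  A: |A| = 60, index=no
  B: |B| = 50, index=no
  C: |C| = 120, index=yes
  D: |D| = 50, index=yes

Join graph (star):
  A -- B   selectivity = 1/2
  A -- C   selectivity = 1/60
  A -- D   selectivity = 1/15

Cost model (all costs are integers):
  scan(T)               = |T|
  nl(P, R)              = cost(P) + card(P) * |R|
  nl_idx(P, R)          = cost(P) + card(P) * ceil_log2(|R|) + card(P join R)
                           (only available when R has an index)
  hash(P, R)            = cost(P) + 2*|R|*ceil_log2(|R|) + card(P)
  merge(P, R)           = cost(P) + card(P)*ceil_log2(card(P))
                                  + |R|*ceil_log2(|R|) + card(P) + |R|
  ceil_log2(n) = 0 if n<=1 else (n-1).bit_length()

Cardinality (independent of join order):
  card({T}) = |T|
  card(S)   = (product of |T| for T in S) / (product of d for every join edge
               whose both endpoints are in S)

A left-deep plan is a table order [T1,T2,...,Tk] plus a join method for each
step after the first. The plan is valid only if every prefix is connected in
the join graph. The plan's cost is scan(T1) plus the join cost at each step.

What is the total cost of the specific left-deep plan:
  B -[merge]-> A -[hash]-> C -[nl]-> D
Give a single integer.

154000

step 1: scan B: cost=50, card=50
step 2: join A via merge
    card(P join A) = 50*60/(2) = 1500
    cost = 50 + 50*6 + 60*6 + 50 + 60 = 820
step 3: join C via hash
    card(P join C) = 1500*120/(60) = 3000
    cost = 820 + 2*120*7 + 1500 = 4000
step 4: join D via nl
    card(P join D) = 3000*50/(15) = 10000
    cost = 4000 + 3000*50 = 154000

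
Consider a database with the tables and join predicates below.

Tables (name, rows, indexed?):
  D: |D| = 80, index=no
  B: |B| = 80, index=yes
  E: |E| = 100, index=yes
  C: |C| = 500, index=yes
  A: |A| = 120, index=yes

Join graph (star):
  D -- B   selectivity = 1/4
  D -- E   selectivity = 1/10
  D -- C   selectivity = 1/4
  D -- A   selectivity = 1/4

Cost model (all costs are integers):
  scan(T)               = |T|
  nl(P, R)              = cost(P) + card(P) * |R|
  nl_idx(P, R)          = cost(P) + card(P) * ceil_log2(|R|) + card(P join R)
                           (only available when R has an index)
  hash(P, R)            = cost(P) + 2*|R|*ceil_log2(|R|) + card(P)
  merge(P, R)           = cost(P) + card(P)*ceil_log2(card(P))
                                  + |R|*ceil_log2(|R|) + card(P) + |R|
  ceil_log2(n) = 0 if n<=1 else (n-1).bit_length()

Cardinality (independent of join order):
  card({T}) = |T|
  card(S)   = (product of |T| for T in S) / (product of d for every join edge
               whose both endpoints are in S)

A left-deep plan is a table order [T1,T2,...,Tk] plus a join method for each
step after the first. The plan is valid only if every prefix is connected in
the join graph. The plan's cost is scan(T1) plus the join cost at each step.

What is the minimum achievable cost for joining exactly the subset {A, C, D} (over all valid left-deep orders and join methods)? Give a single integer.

12760

Selinger DP over subsets of {A,C,D}:
  {D}: scan cost=80, card=80
  {C}: scan cost=500, card=500
  {A}: scan cost=120, card=120
  {CD}: card=10000; try (D,hash)→2120, (C,merge)→5720, (D,merge)→6140, (C,hash)→9160, (C,nl_idx)→10800, (C,nl)→40080 …(+1); best=2120 via (D,hash)
  {AD}: card=2400; try (D,hash)→1360, (A,merge)→1680, (D,merge)→1720, (A,hash)→1840, (A,nl_idx)→3040, (A,nl)→9680 …(+1); best=1360 via (D,hash)
  {ACD}: card=300000; try (C,hash)→12760, (A,hash)→13800, (C,merge)→37560, (A,merge)→153080, (C,nl_idx)→322960, (A,nl_idx)→372120 …(+2); best=12760 via (C,hash)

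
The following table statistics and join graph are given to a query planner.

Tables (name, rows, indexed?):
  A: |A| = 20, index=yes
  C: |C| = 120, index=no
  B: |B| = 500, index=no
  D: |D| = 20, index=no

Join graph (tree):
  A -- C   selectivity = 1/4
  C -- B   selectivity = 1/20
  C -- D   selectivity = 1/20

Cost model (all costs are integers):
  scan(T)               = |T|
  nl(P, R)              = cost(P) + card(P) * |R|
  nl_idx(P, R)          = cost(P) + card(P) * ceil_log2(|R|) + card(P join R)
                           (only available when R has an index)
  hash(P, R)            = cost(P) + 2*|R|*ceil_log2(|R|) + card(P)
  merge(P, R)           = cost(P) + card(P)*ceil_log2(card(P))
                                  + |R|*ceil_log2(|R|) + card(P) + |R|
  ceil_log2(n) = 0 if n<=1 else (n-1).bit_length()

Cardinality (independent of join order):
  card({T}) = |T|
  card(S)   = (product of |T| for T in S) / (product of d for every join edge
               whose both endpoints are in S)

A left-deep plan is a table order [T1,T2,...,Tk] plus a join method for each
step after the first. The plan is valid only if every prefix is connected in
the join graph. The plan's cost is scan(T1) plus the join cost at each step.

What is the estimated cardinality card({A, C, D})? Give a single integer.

600

Tables in S: A(20), C(120), D(20)
Edges inside S: A-C(d=4), C-D(d=20)
numerator = 20 * 120 * 20 = 48000
denominator = 4 * 20 = 80
card(S) = 48000 / 80 = 600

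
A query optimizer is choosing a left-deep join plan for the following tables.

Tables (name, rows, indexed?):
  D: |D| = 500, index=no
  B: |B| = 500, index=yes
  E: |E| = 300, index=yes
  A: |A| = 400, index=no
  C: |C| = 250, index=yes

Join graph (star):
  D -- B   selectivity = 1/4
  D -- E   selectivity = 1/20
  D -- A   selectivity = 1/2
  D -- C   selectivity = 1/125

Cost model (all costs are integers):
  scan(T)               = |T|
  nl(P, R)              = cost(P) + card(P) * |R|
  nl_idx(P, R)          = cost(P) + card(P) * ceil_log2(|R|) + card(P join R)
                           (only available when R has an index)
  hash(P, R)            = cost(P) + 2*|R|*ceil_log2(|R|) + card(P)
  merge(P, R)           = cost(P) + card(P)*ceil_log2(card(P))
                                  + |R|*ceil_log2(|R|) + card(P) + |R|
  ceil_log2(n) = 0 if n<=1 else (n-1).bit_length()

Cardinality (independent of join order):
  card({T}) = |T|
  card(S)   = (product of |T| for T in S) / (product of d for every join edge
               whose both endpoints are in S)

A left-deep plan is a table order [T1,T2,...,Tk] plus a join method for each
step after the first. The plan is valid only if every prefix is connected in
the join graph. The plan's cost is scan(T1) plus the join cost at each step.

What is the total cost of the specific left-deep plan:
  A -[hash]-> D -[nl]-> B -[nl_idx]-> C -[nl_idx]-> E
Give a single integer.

step 1: scan A: cost=400, card=400
step 2: join D via hash
    card(P join D) = 400*500/(2) = 100000
    cost = 400 + 2*500*9 + 400 = 9800
step 3: join B via nl
    card(P join B) = 100000*500/(4) = 12500000
    cost = 9800 + 100000*500 = 50009800
step 4: join C via nl_idx
    card(P join C) = 12500000*250/(125) = 25000000
    cost = 50009800 + 12500000*8 + 25000000 = 175009800
step 5: join E via nl_idx
    card(P join E) = 25000000*300/(20) = 375000000
    cost = 175009800 + 25000000*9 + 375000000 = 775009800

775009800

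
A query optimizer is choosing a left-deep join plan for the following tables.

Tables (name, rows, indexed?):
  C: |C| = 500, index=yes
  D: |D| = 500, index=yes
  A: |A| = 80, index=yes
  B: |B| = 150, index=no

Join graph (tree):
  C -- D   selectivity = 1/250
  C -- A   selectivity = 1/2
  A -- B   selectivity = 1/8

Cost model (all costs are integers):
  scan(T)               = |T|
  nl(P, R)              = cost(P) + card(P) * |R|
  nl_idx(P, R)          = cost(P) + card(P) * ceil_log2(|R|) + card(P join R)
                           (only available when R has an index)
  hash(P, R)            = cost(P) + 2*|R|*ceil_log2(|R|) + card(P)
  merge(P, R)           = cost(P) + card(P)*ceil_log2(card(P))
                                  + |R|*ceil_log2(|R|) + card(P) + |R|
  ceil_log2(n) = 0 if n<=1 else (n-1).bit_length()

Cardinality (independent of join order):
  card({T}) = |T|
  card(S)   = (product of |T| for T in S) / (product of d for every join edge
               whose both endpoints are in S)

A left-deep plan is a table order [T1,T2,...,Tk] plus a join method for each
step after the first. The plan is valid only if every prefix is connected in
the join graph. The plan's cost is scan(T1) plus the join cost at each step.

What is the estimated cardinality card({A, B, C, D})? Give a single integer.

Tables in S: A(80), B(150), C(500), D(500)
Edges inside S: C-D(d=250), C-A(d=2), A-B(d=8)
numerator = 80 * 150 * 500 * 500 = 3000000000
denominator = 250 * 2 * 8 = 4000
card(S) = 3000000000 / 4000 = 750000

750000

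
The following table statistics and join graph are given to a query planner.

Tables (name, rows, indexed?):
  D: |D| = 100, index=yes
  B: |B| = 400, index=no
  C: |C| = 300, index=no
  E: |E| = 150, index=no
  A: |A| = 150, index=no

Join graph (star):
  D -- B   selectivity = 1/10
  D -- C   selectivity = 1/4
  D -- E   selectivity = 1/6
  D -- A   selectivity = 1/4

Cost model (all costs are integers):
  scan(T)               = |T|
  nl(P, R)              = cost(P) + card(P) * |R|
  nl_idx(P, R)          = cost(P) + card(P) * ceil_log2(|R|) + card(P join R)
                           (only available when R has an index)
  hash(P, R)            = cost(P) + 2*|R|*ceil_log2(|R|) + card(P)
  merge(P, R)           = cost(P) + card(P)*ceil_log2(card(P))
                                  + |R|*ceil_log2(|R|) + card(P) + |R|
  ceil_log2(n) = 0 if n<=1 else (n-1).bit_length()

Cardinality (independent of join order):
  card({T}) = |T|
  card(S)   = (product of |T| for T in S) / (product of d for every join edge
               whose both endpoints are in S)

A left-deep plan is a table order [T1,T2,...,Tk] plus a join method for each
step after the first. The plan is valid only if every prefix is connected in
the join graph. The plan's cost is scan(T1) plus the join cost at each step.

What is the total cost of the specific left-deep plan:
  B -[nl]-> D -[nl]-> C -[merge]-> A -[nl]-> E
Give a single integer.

step 1: scan B: cost=400, card=400
step 2: join D via nl
    card(P join D) = 400*100/(10) = 4000
    cost = 400 + 400*100 = 40400
step 3: join C via nl
    card(P join C) = 4000*300/(4) = 300000
    cost = 40400 + 4000*300 = 1240400
step 4: join A via merge
    card(P join A) = 300000*150/(4) = 11250000
    cost = 1240400 + 300000*19 + 150*8 + 300000 + 150 = 7241750
step 5: join E via nl
    card(P join E) = 11250000*150/(6) = 281250000
    cost = 7241750 + 11250000*150 = 1694741750

1694741750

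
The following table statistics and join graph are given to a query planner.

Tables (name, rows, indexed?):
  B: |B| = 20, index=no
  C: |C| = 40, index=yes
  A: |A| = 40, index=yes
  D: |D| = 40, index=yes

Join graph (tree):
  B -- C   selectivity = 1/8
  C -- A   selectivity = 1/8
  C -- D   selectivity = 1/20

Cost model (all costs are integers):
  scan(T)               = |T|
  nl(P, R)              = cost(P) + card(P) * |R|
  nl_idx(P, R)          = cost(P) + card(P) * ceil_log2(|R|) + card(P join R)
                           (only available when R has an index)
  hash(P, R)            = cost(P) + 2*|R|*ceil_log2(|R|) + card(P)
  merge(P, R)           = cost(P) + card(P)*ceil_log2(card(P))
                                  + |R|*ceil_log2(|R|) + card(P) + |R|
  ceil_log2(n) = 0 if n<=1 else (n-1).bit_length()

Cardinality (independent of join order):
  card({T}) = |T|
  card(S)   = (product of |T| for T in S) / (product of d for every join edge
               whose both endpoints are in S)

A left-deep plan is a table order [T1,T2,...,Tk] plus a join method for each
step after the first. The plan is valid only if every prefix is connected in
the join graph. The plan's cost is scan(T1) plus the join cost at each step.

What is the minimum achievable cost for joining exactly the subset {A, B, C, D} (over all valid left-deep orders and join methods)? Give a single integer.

1320

Selinger DP over subsets of {A,B,C,D}:
  {B}: scan cost=20, card=20
  {C}: scan cost=40, card=40
  {A}: scan cost=40, card=40
  {D}: scan cost=40, card=40
  {BC}: card=100; try (C,nl_idx)→240, (B,hash)→280, (C,merge)→420, (B,merge)→440, (C,hash)→520, (C,nl)→820 …(+1); best=240 via (C,nl_idx)
  {AC}: card=200; try (C,nl_idx)→480, (A,nl_idx)→480, (C,hash)→560, (A,hash)→560, (C,merge)→600, (A,merge)→600 …(+2); best=480 via (C,nl_idx)
  {CD}: card=80; try (D,nl_idx)→360, (C,nl_idx)→360, (D,hash)→560, (C,hash)→560, (D,merge)→600, (C,merge)→600 …(+2); best=360 via (D,nl_idx)
  {ABC}: card=500; try (A,hash)→820, (B,hash)→880, (A,merge)→1320, (A,nl_idx)→1340, (B,merge)→2400, (A,nl)→4240 …(+1); best=820 via (A,hash)
  {BCD}: card=200; try (B,hash)→640, (D,hash)→820, (D,nl_idx)→1040, (B,merge)→1120, (D,merge)→1320, (B,nl)→1960 …(+1); best=640 via (B,hash)
  {ACD}: card=400; try (A,hash)→920, (D,hash)→1160, (A,nl_idx)→1240, (A,merge)→1280, (D,nl_idx)→2080, (D,merge)→2560 …(+2); best=920 via (A,hash)
  {ABCD}: card=1000; try (A,hash)→1320, (B,hash)→1520, (D,hash)→1800, (A,merge)→2720, (A,nl_idx)→2840, (D,nl_idx)→4820 …(+5); best=1320 via (A,hash)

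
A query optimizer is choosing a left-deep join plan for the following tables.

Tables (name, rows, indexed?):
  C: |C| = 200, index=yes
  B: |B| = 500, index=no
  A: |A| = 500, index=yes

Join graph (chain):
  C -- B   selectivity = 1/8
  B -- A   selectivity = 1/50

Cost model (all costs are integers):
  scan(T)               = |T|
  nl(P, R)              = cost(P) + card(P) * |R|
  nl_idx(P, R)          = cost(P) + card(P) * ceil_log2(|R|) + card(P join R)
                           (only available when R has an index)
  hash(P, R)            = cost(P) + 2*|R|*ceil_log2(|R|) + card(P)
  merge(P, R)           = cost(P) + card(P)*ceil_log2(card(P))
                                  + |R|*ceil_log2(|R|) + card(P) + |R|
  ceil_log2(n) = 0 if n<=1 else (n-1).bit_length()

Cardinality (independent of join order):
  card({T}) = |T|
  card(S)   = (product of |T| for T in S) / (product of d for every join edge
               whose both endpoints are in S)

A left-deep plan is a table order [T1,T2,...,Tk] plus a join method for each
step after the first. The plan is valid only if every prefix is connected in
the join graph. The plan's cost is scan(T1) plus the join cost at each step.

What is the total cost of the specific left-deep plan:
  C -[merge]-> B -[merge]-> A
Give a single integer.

step 1: scan C: cost=200, card=200
step 2: join B via merge
    card(P join B) = 200*500/(8) = 12500
    cost = 200 + 200*8 + 500*9 + 200 + 500 = 7000
step 3: join A via merge
    card(P join A) = 12500*500/(50) = 125000
    cost = 7000 + 12500*14 + 500*9 + 12500 + 500 = 199500

199500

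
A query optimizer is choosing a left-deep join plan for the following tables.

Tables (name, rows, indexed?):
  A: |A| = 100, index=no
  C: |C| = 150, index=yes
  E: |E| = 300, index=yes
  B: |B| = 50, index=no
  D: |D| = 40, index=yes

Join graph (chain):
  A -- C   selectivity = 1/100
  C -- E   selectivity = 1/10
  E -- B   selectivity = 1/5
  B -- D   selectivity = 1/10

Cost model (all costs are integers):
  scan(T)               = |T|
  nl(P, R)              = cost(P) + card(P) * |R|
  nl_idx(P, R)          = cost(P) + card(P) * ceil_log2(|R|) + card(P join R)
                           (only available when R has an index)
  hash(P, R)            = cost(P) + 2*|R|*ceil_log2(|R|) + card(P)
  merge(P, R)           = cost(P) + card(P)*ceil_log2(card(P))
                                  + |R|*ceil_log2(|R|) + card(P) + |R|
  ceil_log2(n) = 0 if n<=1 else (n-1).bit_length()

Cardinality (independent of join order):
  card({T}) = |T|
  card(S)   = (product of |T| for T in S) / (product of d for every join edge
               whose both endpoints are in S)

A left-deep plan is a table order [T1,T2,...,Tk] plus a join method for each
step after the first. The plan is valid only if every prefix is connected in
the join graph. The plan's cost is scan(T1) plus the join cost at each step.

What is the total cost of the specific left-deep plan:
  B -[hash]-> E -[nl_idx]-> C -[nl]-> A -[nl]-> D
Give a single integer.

6374500

step 1: scan B: cost=50, card=50
step 2: join E via hash
    card(P join E) = 50*300/(5) = 3000
    cost = 50 + 2*300*9 + 50 = 5500
step 3: join C via nl_idx
    card(P join C) = 3000*150/(10) = 45000
    cost = 5500 + 3000*8 + 45000 = 74500
step 4: join A via nl
    card(P join A) = 45000*100/(100) = 45000
    cost = 74500 + 45000*100 = 4574500
step 5: join D via nl
    card(P join D) = 45000*40/(10) = 180000
    cost = 4574500 + 45000*40 = 6374500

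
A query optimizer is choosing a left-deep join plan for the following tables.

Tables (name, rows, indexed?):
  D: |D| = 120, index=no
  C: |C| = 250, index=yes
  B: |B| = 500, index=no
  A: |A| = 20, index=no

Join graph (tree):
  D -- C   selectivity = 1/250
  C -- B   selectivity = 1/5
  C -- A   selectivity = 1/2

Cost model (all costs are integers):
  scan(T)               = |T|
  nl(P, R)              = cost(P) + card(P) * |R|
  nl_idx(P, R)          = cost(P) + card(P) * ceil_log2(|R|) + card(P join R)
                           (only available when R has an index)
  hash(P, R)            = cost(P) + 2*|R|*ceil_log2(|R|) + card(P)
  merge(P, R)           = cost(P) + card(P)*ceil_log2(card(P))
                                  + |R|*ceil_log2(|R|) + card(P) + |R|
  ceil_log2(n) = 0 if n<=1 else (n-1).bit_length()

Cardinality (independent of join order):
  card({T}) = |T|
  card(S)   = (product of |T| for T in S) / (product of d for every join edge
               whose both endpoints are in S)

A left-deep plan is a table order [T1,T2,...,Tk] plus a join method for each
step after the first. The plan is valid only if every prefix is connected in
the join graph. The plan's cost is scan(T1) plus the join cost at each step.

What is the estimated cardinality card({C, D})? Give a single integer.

Tables in S: C(250), D(120)
Edges inside S: D-C(d=250)
numerator = 250 * 120 = 30000
denominator = 250 = 250
card(S) = 30000 / 250 = 120

120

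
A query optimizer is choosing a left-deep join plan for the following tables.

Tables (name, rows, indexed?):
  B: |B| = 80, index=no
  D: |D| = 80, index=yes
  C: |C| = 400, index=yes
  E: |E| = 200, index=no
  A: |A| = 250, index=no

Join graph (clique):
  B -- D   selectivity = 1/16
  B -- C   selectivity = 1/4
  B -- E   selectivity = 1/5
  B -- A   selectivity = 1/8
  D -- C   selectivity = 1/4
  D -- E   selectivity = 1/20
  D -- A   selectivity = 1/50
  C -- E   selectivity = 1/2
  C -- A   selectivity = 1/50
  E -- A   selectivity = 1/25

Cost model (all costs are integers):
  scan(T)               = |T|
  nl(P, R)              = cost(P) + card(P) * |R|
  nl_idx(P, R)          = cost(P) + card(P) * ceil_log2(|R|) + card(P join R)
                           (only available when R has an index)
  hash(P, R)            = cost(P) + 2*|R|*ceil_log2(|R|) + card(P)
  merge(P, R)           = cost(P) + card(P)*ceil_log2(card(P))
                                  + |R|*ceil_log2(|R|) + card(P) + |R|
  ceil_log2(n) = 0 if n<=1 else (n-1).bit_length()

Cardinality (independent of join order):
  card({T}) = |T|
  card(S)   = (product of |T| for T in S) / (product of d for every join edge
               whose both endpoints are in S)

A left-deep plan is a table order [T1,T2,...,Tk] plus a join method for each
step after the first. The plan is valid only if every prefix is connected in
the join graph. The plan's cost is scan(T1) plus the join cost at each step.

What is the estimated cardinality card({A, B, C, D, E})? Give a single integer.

5

Tables in S: A(250), B(80), C(400), D(80), E(200)
Edges inside S: B-D(d=16), B-C(d=4), B-E(d=5), B-A(d=8), D-C(d=4), D-E(d=20), D-A(d=50), C-E(d=2), C-A(d=50), E-A(d=25)
numerator = 250 * 80 * 400 * 80 * 200 = 128000000000
denominator = 16 * 4 * 5 * 8 * 4 * 20 * 50 * 2 * 50 * 25 = 25600000000
card(S) = 128000000000 / 25600000000 = 5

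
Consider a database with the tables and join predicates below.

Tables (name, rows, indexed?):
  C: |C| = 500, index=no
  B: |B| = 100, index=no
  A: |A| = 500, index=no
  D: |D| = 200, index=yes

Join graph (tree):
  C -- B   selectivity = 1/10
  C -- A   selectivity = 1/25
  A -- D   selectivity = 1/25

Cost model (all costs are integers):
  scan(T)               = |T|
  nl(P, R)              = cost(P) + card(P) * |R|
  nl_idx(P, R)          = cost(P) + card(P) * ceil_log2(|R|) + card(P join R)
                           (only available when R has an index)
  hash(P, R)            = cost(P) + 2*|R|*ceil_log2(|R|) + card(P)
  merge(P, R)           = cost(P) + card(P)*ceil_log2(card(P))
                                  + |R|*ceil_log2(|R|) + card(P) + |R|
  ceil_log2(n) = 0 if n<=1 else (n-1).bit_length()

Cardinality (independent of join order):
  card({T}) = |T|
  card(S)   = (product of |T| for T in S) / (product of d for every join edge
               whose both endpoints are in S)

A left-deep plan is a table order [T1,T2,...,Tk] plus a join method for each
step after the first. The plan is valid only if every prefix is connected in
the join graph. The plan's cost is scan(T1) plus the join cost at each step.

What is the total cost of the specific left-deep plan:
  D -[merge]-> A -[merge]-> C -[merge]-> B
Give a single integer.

step 1: scan D: cost=200, card=200
step 2: join A via merge
    card(P join A) = 200*500/(25) = 4000
    cost = 200 + 200*8 + 500*9 + 200 + 500 = 7000
step 3: join C via merge
    card(P join C) = 4000*500/(25) = 80000
    cost = 7000 + 4000*12 + 500*9 + 4000 + 500 = 64000
step 4: join B via merge
    card(P join B) = 80000*100/(10) = 800000
    cost = 64000 + 80000*17 + 100*7 + 80000 + 100 = 1504800

1504800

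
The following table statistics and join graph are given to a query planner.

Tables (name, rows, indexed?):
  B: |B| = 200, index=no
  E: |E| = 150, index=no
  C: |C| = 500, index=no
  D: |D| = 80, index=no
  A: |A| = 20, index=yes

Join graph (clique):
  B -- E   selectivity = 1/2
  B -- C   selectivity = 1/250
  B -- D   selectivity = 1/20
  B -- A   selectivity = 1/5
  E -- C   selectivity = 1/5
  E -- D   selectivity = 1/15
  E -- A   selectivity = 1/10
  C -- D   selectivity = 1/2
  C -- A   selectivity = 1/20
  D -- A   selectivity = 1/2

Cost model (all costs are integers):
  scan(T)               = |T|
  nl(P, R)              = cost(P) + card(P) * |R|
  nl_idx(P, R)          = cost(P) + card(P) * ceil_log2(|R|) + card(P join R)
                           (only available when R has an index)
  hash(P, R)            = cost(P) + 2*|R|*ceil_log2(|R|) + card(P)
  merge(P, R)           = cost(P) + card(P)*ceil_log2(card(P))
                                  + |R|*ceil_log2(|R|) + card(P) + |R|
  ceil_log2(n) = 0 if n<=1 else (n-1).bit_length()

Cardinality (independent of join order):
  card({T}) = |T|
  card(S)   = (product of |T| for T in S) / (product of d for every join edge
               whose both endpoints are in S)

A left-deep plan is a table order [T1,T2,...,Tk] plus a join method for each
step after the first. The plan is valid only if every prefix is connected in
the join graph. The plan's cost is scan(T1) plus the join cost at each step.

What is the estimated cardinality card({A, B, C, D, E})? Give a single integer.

8

Tables in S: A(20), B(200), C(500), D(80), E(150)
Edges inside S: B-E(d=2), B-C(d=250), B-D(d=20), B-A(d=5), E-C(d=5), E-D(d=15), E-A(d=10), C-D(d=2), C-A(d=20), D-A(d=2)
numerator = 20 * 200 * 500 * 80 * 150 = 24000000000
denominator = 2 * 250 * 20 * 5 * 5 * 15 * 10 * 2 * 20 * 2 = 3000000000
card(S) = 24000000000 / 3000000000 = 8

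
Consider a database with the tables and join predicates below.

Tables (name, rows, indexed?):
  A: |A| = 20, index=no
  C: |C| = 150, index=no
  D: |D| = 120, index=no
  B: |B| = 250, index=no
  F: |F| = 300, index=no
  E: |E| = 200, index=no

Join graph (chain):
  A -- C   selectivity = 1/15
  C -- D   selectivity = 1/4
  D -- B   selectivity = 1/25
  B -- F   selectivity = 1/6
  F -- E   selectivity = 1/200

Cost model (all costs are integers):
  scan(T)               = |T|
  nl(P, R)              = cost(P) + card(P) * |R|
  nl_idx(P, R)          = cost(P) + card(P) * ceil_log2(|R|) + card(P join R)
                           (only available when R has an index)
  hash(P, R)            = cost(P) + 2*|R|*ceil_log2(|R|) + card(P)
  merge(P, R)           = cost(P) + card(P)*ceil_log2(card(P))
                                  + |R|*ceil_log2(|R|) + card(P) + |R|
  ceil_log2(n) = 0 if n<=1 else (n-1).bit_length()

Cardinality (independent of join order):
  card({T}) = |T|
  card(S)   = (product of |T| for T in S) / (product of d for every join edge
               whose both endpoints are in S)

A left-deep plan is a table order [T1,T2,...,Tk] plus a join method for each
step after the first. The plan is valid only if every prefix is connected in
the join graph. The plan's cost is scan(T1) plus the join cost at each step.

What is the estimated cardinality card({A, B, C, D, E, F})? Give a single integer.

3000000

Tables in S: A(20), B(250), C(150), D(120), E(200), F(300)
Edges inside S: A-C(d=15), C-D(d=4), D-B(d=25), B-F(d=6), F-E(d=200)
numerator = 20 * 250 * 150 * 120 * 200 * 300 = 5400000000000
denominator = 15 * 4 * 25 * 6 * 200 = 1800000
card(S) = 5400000000000 / 1800000 = 3000000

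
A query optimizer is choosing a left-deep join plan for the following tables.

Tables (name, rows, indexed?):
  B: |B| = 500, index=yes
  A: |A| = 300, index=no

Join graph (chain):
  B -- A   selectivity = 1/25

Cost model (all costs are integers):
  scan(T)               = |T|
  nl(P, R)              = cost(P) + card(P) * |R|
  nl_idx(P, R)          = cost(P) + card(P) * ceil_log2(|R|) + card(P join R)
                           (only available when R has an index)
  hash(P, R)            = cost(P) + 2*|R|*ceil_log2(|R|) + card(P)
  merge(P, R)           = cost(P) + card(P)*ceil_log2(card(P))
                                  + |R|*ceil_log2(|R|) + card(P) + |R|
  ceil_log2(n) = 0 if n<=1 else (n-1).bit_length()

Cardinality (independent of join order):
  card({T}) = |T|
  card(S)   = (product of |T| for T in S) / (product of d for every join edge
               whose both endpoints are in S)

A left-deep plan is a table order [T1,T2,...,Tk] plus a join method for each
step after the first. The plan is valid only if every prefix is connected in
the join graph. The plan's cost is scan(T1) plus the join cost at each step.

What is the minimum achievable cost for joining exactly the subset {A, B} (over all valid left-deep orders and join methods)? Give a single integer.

Selinger DP over subsets of {A,B}:
  {B}: scan cost=500, card=500
  {A}: scan cost=300, card=300
  {AB}: card=6000; try (A,hash)→6400, (B,merge)→8300, (A,merge)→8500, (B,nl_idx)→9000, (B,hash)→9600, (B,nl)→150300 …(+1); best=6400 via (A,hash)

6400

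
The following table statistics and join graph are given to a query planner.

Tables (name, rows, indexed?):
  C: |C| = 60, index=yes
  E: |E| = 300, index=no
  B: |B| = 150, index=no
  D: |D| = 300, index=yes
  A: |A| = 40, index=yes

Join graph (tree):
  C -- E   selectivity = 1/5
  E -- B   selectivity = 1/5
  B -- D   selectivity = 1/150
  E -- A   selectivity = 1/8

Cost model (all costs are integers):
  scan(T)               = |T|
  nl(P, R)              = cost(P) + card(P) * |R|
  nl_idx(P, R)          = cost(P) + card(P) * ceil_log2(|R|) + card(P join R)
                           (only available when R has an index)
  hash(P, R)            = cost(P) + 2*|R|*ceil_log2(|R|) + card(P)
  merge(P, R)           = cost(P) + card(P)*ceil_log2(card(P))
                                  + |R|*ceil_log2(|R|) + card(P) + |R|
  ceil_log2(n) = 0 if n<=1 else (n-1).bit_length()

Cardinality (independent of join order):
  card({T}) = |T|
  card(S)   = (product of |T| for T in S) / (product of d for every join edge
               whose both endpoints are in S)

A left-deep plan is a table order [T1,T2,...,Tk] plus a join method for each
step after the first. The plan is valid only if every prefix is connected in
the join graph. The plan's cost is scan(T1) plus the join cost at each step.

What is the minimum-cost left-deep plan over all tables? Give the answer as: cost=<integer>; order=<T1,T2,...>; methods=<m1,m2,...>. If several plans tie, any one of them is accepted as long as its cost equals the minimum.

Selinger DP (subsets sized 1..n):
  {C}: scan cost=60, card=60
  {E}: scan cost=300, card=300
  {B}: scan cost=150, card=150
  {D}: scan cost=300, card=300
  {A}: scan cost=40, card=40
  {CE}: card=3600; try (C,hash)→1320, (E,merge)→3480, (C,merge)→3720, (E,hash)→5520, (C,nl_idx)→5700, (E,nl)→18060 …(+1); best=1320 via (C,hash)
  {BE}: card=9000; try (B,hash)→3000, (E,merge)→4500, (B,merge)→4650, (E,hash)→5700, (E,nl)→45150, (B,nl)→45300; best=3000 via (B,hash)
  {AE}: card=1500; try (A,hash)→1080, (E,merge)→3320, (A,merge)→3580, (A,nl_idx)→3600, (E,hash)→5480, (E,nl)→12040 …(+1); best=1080 via (A,hash)
  {BD}: card=300; try (D,nl_idx)→1800, (B,hash)→3000, (D,merge)→4500, (B,merge)→4650, (D,hash)→5700, (D,nl)→45150 …(+1); best=1800 via (D,nl_idx)
  {BCE}: card=108000; try (B,hash)→7320, (C,hash)→12720, (B,merge)→49470, (C,merge)→138420, (C,nl_idx)→165000, (B,nl)→541320 …(+1); best=7320 via (B,hash)
  {ACE}: card=18000; try (C,hash)→3300, (A,hash)→5400, (C,merge)→19500, (C,nl_idx)→28080, (A,nl_idx)→40920, (A,merge)→48400 …(+2); best=3300 via (C,hash)
  {BDE}: card=18000; try (E,hash)→7500, (E,merge)→7800, (D,hash)→17400, (E,nl)→91800, (D,nl_idx)→102000, (D,merge)→141000 …(+1); best=7500 via (E,hash)
  {ABE}: card=45000; try (B,hash)→4980, (A,hash)→12480, (B,merge)→20430, (A,nl_idx)→102000, (A,merge)→138280, (B,nl)→226080 …(+1); best=4980 via (B,hash)
  {BCDE}: card=216000; try (C,hash)→26220, (D,hash)→120720, (C,merge)→295920, (C,nl_idx)→331500, (C,nl)→1087500, (D,nl_idx)→1195320 …(+2); best=26220 via (C,hash)
  {ABCE}: card=540000; try (B,hash)→23700, (C,hash)→50700, (A,hash)→115800, (B,merge)→292650, (C,merge)→770400, (C,nl_idx)→814980 …(+5); best=23700 via (B,hash)
  {ABDE}: card=90000; try (A,hash)→25980, (D,hash)→55380, (A,nl_idx)→205500, (A,merge)→295780, (D,nl_idx)→499980, (A,nl)→727500 …(+2); best=25980 via (A,hash)
  {ABCDE}: card=1080000; try (C,hash)→116700, (A,hash)→242700, (D,hash)→569100, (C,nl_idx)→1645980, (C,merge)→1646400, (A,nl_idx)→2402220 …(+6); best=116700 via (C,hash)

cost=116700; order=B,D,E,A,C; methods=nl_idx,hash,hash,hash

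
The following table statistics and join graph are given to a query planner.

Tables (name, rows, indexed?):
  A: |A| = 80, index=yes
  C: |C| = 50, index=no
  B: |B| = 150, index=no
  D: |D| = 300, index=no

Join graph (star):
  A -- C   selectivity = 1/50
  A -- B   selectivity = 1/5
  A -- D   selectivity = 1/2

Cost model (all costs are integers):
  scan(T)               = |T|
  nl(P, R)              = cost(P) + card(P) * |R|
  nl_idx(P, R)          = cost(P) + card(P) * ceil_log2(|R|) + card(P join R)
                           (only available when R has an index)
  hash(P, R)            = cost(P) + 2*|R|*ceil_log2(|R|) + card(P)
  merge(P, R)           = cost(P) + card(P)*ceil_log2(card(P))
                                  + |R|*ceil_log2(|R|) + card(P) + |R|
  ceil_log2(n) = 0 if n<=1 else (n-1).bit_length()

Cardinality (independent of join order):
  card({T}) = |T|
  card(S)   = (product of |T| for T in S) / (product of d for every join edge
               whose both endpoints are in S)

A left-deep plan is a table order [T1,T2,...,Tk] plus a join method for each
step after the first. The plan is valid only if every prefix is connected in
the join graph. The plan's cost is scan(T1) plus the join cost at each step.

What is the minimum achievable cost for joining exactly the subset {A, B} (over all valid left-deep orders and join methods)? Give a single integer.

1420

Selinger DP over subsets of {A,B}:
  {A}: scan cost=80, card=80
  {B}: scan cost=150, card=150
  {AB}: card=2400; try (A,hash)→1420, (B,merge)→2070, (A,merge)→2140, (B,hash)→2560, (A,nl_idx)→3600, (B,nl)→12080 …(+1); best=1420 via (A,hash)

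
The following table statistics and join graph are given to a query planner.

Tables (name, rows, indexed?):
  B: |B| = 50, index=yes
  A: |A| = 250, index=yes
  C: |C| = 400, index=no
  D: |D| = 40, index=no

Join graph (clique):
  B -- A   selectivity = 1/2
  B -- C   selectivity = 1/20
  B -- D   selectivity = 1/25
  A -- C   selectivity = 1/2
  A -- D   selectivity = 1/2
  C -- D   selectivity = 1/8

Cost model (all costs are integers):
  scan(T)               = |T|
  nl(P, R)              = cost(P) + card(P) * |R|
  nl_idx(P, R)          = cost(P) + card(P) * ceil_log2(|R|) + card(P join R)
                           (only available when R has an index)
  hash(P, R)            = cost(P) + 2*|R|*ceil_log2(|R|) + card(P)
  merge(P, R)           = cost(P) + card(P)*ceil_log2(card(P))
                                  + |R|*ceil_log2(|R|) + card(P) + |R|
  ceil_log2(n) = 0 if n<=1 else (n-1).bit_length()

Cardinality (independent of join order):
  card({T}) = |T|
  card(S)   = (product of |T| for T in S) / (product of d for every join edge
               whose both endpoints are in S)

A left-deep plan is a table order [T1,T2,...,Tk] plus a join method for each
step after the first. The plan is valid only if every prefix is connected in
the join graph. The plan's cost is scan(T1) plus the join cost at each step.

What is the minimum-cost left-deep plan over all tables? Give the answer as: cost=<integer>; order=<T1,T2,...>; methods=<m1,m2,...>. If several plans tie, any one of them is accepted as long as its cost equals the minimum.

Selinger DP (subsets sized 1..n):
  {B}: scan cost=50, card=50
  {A}: scan cost=250, card=250
  {C}: scan cost=400, card=400
  {D}: scan cost=40, card=40
  {AB}: card=6250; try (B,hash)→1100, (A,merge)→2650, (B,merge)→2850, (A,hash)→4100, (A,nl_idx)→6700, (B,nl_idx)→8000 …(+2); best=1100 via (B,hash)
  {BC}: card=1000; try (B,hash)→1400, (B,nl_idx)→3800, (C,merge)→4400, (B,merge)→4750, (C,hash)→7300, (C,nl)→20050 …(+1); best=1400 via (B,hash)
  {BD}: card=80; try (B,nl_idx)→360, (D,hash)→580, (B,merge)→670, (D,merge)→680, (B,hash)→680, (B,nl)→2040 …(+1); best=360 via (B,nl_idx)
  {AC}: card=50000; try (A,hash)→4800, (C,merge)→6500, (A,merge)→6650, (C,hash)→7700, (A,nl_idx)→53600, (C,nl)→100250 …(+1); best=4800 via (A,hash)
  {AD}: card=5000; try (D,hash)→980, (A,merge)→2570, (D,merge)→2780, (A,hash)→4080, (A,nl_idx)→5360, (A,nl)→10040 …(+1); best=980 via (D,hash)
  {CD}: card=2000; try (D,hash)→1280, (C,merge)→4320, (D,merge)→4680, (C,hash)→7280, (C,nl)→16040, (D,nl)→16400; best=1280 via (D,hash)
  {ABC}: card=62500; try (A,hash)→6400, (C,hash)→14550, (A,merge)→14650, (B,hash)→55400, (A,nl_idx)→71900, (C,merge)→92600 …(+5); best=6400 via (A,hash)
  {ABD}: card=5000; try (A,merge)→3250, (A,hash)→4440, (A,nl_idx)→6000, (B,hash)→6580, (D,hash)→7830, (A,nl)→20360 …(+5); best=3250 via (A,merge)
  {BCD}: card=200; try (D,hash)→2880, (B,hash)→3880, (C,merge)→5000, (C,hash)→7640, (D,merge)→12680, (B,nl_idx)→13480 …(+4); best=2880 via (D,hash)
  {ACD}: card=125000; try (A,hash)→7280, (C,hash)→13180, (A,merge)→27530, (D,hash)→55280, (C,merge)→74980, (A,nl_idx)→142280 …(+4); best=7280 via (A,hash)
  {ABCD}: card=6250; try (A,merge)→6930, (A,hash)→7080, (A,nl_idx)→10730, (C,hash)→15450, (A,nl)→52880, (D,hash)→69380 …(+8); best=6930 via (A,merge)

cost=6930; order=C,B,D,A; methods=hash,hash,merge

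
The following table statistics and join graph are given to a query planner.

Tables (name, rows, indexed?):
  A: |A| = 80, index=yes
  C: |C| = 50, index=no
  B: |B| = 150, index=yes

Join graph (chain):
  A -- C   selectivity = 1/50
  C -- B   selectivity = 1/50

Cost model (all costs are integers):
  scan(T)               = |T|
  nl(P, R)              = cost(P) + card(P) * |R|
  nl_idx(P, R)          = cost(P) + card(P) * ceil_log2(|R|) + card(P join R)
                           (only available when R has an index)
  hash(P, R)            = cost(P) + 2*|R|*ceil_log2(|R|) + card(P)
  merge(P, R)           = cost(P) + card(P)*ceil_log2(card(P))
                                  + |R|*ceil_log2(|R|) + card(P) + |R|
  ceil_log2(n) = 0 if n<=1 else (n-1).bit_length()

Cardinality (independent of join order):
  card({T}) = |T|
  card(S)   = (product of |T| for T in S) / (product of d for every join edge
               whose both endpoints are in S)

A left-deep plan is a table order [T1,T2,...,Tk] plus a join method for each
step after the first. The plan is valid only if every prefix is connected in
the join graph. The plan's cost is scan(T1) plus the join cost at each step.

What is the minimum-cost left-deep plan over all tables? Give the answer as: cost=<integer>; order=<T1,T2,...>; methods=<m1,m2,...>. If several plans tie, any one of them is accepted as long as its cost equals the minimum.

cost=1360; order=C,A,B; methods=nl_idx,nl_idx

Selinger DP (subsets sized 1..n):
  {A}: scan cost=80, card=80
  {C}: scan cost=50, card=50
  {B}: scan cost=150, card=150
  {AC}: card=80; try (A,nl_idx)→480, (C,hash)→760, (A,merge)→1040, (C,merge)→1070, (A,hash)→1220, (A,nl)→4050 …(+1); best=480 via (A,nl_idx)
  {BC}: card=150; try (B,nl_idx)→600, (C,hash)→900, (B,merge)→1750, (C,merge)→1850, (B,hash)→2500, (B,nl)→7550 …(+1); best=600 via (B,nl_idx)
  {ABC}: card=240; try (B,nl_idx)→1360, (A,hash)→1870, (A,nl_idx)→1890, (B,merge)→2470, (A,merge)→2590, (B,hash)→2960 …(+2); best=1360 via (B,nl_idx)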